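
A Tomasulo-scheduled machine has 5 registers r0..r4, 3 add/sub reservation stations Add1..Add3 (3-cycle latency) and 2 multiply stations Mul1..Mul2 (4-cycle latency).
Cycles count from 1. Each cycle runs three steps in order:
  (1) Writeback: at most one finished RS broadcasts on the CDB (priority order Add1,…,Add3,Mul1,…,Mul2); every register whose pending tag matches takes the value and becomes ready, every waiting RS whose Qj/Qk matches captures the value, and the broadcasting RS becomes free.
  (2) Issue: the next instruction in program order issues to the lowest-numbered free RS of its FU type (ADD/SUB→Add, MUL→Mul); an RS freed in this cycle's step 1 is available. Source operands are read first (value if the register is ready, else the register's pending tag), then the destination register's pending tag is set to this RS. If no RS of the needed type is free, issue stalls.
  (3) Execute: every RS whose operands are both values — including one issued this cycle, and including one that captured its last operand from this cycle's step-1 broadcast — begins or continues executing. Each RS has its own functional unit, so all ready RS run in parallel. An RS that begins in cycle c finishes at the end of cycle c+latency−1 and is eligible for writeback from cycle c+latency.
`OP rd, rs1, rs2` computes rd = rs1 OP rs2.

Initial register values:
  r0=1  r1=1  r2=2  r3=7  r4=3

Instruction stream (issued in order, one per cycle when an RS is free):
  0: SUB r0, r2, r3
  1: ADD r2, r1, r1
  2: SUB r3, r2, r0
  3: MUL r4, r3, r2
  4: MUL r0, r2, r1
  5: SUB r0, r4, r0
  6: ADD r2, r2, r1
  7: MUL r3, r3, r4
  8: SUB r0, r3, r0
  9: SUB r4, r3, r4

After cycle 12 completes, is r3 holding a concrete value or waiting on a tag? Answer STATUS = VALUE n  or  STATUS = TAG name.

c1: issue SUB r0<-Add1 | r0:Add1,r1:1,r2:2,r3:7,r4:3
c2: issue ADD r2<-Add2 | r0:Add1,r1:1,r2:Add2,r3:7,r4:3
c3: issue SUB r3<-Add3 | r0:Add1,r1:1,r2:Add2,r3:Add3,r4:3
c4: CDB Add1=-5; issue MUL r4<-Mul1 | r0:-5,r1:1,r2:Add2,r3:Add3,r4:Mul1
c5: CDB Add2=2; issue MUL r0<-Mul2 | r0:Mul2,r1:1,r2:2,r3:Add3,r4:Mul1
c6: issue SUB r0<-Add1 | r0:Add1,r1:1,r2:2,r3:Add3,r4:Mul1
c7: issue ADD r2<-Add2 | r0:Add1,r1:1,r2:Add2,r3:Add3,r4:Mul1
c8: CDB Add3=7; stall | r0:Add1,r1:1,r2:Add2,r3:7,r4:Mul1
c9: CDB Mul2=2; issue MUL r3<-Mul2 | r0:Add1,r1:1,r2:Add2,r3:Mul2,r4:Mul1
c10: CDB Add2=3; issue SUB r0<-Add2 | r0:Add2,r1:1,r2:3,r3:Mul2,r4:Mul1
c11: issue SUB r4<-Add3 | r0:Add2,r1:1,r2:3,r3:Mul2,r4:Add3
c12: CDB Mul1=14 | r0:Add2,r1:1,r2:3,r3:Mul2,r4:Add3

STATUS = TAG Mul2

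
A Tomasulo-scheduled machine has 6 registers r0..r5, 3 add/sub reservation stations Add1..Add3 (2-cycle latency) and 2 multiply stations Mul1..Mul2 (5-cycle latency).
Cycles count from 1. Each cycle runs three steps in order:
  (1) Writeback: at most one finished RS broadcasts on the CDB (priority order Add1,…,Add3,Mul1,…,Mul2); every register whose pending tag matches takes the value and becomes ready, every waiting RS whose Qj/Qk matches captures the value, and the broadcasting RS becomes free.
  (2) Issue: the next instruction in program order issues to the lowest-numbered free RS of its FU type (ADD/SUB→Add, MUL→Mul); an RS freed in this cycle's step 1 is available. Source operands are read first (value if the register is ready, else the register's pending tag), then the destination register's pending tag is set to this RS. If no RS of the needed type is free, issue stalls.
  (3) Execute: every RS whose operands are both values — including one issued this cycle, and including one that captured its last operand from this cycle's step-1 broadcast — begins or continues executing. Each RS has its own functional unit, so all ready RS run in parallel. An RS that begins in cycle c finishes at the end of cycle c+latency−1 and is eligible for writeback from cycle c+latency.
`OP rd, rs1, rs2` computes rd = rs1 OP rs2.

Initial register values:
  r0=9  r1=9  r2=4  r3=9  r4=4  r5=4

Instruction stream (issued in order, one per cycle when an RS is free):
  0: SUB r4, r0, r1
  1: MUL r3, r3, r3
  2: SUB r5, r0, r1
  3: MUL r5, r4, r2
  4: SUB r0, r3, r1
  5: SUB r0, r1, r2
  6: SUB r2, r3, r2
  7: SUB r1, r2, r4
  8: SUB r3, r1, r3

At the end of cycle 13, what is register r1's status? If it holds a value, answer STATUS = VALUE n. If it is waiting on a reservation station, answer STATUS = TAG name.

STATUS = VALUE 77

cycle 1: issue SUB r4<-Add1 // r0:9,r1:9,r2:4,r3:9,r4:Add1,r5:4
cycle 2: issue MUL r3<-Mul1 // r0:9,r1:9,r2:4,r3:Mul1,r4:Add1,r5:4
cycle 3: CDB Add1=0; issue SUB r5<-Add1 // r0:9,r1:9,r2:4,r3:Mul1,r4:0,r5:Add1
cycle 4: issue MUL r5<-Mul2 // r0:9,r1:9,r2:4,r3:Mul1,r4:0,r5:Mul2
cycle 5: CDB Add1=0; issue SUB r0<-Add1 // r0:Add1,r1:9,r2:4,r3:Mul1,r4:0,r5:Mul2
cycle 6: issue SUB r0<-Add2 // r0:Add2,r1:9,r2:4,r3:Mul1,r4:0,r5:Mul2
cycle 7: CDB Mul1=81; issue SUB r2<-Add3 // r0:Add2,r1:9,r2:Add3,r3:81,r4:0,r5:Mul2
cycle 8: CDB Add2=5; issue SUB r1<-Add2 // r0:5,r1:Add2,r2:Add3,r3:81,r4:0,r5:Mul2
cycle 9: CDB Add1=72; issue SUB r3<-Add1 // r0:5,r1:Add2,r2:Add3,r3:Add1,r4:0,r5:Mul2
cycle 10: CDB Add3=77 // r0:5,r1:Add2,r2:77,r3:Add1,r4:0,r5:Mul2
cycle 11: CDB Mul2=0 // r0:5,r1:Add2,r2:77,r3:Add1,r4:0,r5:0
cycle 12: CDB Add2=77 // r0:5,r1:77,r2:77,r3:Add1,r4:0,r5:0
cycle 13: - // r0:5,r1:77,r2:77,r3:Add1,r4:0,r5:0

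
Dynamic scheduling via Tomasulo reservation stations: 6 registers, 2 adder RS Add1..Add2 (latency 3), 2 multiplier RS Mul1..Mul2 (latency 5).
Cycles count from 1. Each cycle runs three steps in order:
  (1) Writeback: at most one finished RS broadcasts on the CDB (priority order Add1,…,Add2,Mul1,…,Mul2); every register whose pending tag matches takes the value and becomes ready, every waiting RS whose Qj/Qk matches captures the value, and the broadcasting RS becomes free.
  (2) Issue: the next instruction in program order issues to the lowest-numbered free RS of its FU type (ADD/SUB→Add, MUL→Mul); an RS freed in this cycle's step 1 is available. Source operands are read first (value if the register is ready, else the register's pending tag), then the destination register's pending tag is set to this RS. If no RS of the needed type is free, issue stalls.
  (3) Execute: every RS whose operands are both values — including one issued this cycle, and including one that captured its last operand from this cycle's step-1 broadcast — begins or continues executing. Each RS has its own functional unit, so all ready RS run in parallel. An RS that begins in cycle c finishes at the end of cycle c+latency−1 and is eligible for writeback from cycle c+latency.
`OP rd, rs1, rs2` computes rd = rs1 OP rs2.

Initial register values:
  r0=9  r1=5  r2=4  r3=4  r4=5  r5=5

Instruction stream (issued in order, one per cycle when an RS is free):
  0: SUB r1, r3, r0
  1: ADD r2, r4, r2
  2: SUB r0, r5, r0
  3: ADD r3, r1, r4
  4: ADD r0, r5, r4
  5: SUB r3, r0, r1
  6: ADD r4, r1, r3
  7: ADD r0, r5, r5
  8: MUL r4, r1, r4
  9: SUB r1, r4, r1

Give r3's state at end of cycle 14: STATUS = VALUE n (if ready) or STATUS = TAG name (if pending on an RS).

STATUS = VALUE 15

  c1: issue SUB r1<-Add1  regs: r0:9,r1:Add1,r2:4,r3:4,r4:5,r5:5
  c2: issue ADD r2<-Add2  regs: r0:9,r1:Add1,r2:Add2,r3:4,r4:5,r5:5
  c3: stall  regs: r0:9,r1:Add1,r2:Add2,r3:4,r4:5,r5:5
  c4: CDB Add1=-5; issue SUB r0<-Add1  regs: r0:Add1,r1:-5,r2:Add2,r3:4,r4:5,r5:5
  c5: CDB Add2=9; issue ADD r3<-Add2  regs: r0:Add1,r1:-5,r2:9,r3:Add2,r4:5,r5:5
  c6: stall  regs: r0:Add1,r1:-5,r2:9,r3:Add2,r4:5,r5:5
  c7: CDB Add1=-4; issue ADD r0<-Add1  regs: r0:Add1,r1:-5,r2:9,r3:Add2,r4:5,r5:5
  c8: CDB Add2=0; issue SUB r3<-Add2  regs: r0:Add1,r1:-5,r2:9,r3:Add2,r4:5,r5:5
  c9: stall  regs: r0:Add1,r1:-5,r2:9,r3:Add2,r4:5,r5:5
  c10: CDB Add1=10; issue ADD r4<-Add1  regs: r0:10,r1:-5,r2:9,r3:Add2,r4:Add1,r5:5
  c11: stall  regs: r0:10,r1:-5,r2:9,r3:Add2,r4:Add1,r5:5
  c12: stall  regs: r0:10,r1:-5,r2:9,r3:Add2,r4:Add1,r5:5
  c13: CDB Add2=15; issue ADD r0<-Add2  regs: r0:Add2,r1:-5,r2:9,r3:15,r4:Add1,r5:5
  c14: issue MUL r4<-Mul1  regs: r0:Add2,r1:-5,r2:9,r3:15,r4:Mul1,r5:5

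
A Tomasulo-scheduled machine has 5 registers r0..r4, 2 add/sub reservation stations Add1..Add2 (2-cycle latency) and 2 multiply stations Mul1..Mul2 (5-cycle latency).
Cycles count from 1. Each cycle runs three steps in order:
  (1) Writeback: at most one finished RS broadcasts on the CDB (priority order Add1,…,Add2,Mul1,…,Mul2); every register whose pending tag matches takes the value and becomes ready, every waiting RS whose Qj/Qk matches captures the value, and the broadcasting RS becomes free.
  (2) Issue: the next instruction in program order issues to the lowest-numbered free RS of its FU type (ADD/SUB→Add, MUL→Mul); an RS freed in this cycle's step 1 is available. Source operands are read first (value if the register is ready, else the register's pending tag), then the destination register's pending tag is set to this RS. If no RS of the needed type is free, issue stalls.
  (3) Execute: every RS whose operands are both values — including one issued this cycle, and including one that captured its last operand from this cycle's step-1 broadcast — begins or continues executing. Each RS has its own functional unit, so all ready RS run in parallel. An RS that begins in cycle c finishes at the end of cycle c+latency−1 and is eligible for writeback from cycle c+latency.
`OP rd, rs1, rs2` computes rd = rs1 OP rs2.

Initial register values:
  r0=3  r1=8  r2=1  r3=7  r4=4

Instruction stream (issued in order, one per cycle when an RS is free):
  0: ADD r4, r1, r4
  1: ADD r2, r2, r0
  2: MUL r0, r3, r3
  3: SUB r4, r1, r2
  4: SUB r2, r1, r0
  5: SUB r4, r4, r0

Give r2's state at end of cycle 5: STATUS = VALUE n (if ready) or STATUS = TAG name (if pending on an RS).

c1: issue ADD r4<-Add1 | r0:3,r1:8,r2:1,r3:7,r4:Add1
c2: issue ADD r2<-Add2 | r0:3,r1:8,r2:Add2,r3:7,r4:Add1
c3: CDB Add1=12; issue MUL r0<-Mul1 | r0:Mul1,r1:8,r2:Add2,r3:7,r4:12
c4: CDB Add2=4; issue SUB r4<-Add1 | r0:Mul1,r1:8,r2:4,r3:7,r4:Add1
c5: issue SUB r2<-Add2 | r0:Mul1,r1:8,r2:Add2,r3:7,r4:Add1

STATUS = TAG Add2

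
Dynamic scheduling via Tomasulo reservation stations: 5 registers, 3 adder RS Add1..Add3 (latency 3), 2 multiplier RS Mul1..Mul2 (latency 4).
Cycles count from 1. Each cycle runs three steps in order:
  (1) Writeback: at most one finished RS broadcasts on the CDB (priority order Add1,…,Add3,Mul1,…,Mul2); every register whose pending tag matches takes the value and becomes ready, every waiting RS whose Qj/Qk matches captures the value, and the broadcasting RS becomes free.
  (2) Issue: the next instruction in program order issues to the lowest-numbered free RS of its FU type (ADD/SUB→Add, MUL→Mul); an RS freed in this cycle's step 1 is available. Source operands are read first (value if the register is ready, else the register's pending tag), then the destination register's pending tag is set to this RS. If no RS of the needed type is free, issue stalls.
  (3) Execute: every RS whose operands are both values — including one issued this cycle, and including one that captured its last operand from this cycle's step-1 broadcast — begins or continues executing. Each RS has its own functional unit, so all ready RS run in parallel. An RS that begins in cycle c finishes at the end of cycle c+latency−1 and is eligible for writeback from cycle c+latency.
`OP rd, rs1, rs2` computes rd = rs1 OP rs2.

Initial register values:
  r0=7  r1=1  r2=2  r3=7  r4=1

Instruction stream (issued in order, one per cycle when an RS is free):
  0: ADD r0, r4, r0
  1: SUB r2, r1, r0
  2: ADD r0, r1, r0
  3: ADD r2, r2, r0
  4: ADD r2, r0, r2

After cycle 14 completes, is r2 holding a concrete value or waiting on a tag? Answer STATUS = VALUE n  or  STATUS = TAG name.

c1: issue ADD r0<-Add1 | r0:Add1,r1:1,r2:2,r3:7,r4:1
c2: issue SUB r2<-Add2 | r0:Add1,r1:1,r2:Add2,r3:7,r4:1
c3: issue ADD r0<-Add3 | r0:Add3,r1:1,r2:Add2,r3:7,r4:1
c4: CDB Add1=8; issue ADD r2<-Add1 | r0:Add3,r1:1,r2:Add1,r3:7,r4:1
c5: stall | r0:Add3,r1:1,r2:Add1,r3:7,r4:1
c6: stall | r0:Add3,r1:1,r2:Add1,r3:7,r4:1
c7: CDB Add2=-7; issue ADD r2<-Add2 | r0:Add3,r1:1,r2:Add2,r3:7,r4:1
c8: CDB Add3=9 | r0:9,r1:1,r2:Add2,r3:7,r4:1
c9: - | r0:9,r1:1,r2:Add2,r3:7,r4:1
c10: - | r0:9,r1:1,r2:Add2,r3:7,r4:1
c11: CDB Add1=2 | r0:9,r1:1,r2:Add2,r3:7,r4:1
c12: - | r0:9,r1:1,r2:Add2,r3:7,r4:1
c13: - | r0:9,r1:1,r2:Add2,r3:7,r4:1
c14: CDB Add2=11 | r0:9,r1:1,r2:11,r3:7,r4:1

STATUS = VALUE 11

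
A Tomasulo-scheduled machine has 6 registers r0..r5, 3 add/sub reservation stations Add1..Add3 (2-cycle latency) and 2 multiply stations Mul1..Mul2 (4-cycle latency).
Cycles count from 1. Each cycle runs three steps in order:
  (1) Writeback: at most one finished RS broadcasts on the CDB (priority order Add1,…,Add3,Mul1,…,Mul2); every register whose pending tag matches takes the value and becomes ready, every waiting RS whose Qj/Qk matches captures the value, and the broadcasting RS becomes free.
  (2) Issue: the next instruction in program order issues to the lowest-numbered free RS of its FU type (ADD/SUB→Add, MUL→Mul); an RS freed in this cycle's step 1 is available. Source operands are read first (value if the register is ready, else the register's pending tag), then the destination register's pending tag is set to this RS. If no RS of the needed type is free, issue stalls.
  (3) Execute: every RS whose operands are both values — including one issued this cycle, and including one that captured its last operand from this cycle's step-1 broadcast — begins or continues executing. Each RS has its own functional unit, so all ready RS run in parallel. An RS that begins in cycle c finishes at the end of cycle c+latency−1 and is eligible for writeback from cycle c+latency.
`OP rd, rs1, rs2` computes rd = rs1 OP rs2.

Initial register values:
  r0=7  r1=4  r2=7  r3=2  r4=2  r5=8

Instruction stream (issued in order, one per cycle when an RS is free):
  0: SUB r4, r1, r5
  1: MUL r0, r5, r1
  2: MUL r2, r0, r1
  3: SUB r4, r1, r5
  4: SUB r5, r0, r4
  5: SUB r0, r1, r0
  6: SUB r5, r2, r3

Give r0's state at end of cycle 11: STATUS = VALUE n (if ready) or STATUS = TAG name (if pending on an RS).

STATUS = VALUE -28

cycle 1: issue SUB r4<-Add1 // r0:7,r1:4,r2:7,r3:2,r4:Add1,r5:8
cycle 2: issue MUL r0<-Mul1 // r0:Mul1,r1:4,r2:7,r3:2,r4:Add1,r5:8
cycle 3: CDB Add1=-4; issue MUL r2<-Mul2 // r0:Mul1,r1:4,r2:Mul2,r3:2,r4:-4,r5:8
cycle 4: issue SUB r4<-Add1 // r0:Mul1,r1:4,r2:Mul2,r3:2,r4:Add1,r5:8
cycle 5: issue SUB r5<-Add2 // r0:Mul1,r1:4,r2:Mul2,r3:2,r4:Add1,r5:Add2
cycle 6: CDB Add1=-4; issue SUB r0<-Add1 // r0:Add1,r1:4,r2:Mul2,r3:2,r4:-4,r5:Add2
cycle 7: CDB Mul1=32; issue SUB r5<-Add3 // r0:Add1,r1:4,r2:Mul2,r3:2,r4:-4,r5:Add3
cycle 8: - // r0:Add1,r1:4,r2:Mul2,r3:2,r4:-4,r5:Add3
cycle 9: CDB Add1=-28 // r0:-28,r1:4,r2:Mul2,r3:2,r4:-4,r5:Add3
cycle 10: CDB Add2=36 // r0:-28,r1:4,r2:Mul2,r3:2,r4:-4,r5:Add3
cycle 11: CDB Mul2=128 // r0:-28,r1:4,r2:128,r3:2,r4:-4,r5:Add3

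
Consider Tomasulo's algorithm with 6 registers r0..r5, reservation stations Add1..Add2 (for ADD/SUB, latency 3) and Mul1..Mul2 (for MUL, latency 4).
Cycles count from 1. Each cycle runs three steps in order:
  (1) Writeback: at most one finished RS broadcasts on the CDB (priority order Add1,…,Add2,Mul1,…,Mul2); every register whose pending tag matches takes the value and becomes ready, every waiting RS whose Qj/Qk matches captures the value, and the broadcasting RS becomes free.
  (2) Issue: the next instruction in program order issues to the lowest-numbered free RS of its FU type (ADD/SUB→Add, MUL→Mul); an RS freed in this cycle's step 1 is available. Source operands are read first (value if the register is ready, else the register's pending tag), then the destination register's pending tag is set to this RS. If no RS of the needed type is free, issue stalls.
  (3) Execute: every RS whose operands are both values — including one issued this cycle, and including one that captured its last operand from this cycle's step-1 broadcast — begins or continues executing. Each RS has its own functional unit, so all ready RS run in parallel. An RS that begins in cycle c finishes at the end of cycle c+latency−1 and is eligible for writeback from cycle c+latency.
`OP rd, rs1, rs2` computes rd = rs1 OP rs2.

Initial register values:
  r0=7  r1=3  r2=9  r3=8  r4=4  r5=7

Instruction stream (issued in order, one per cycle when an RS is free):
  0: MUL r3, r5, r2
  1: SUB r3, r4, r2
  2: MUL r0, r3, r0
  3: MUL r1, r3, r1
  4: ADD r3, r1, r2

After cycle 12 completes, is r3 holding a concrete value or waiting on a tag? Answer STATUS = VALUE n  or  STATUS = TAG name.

STATUS = TAG Add1

c1: issue MUL r3<-Mul1 | r0:7,r1:3,r2:9,r3:Mul1,r4:4,r5:7
c2: issue SUB r3<-Add1 | r0:7,r1:3,r2:9,r3:Add1,r4:4,r5:7
c3: issue MUL r0<-Mul2 | r0:Mul2,r1:3,r2:9,r3:Add1,r4:4,r5:7
c4: stall | r0:Mul2,r1:3,r2:9,r3:Add1,r4:4,r5:7
c5: CDB Add1=-5; stall | r0:Mul2,r1:3,r2:9,r3:-5,r4:4,r5:7
c6: CDB Mul1=63; issue MUL r1<-Mul1 | r0:Mul2,r1:Mul1,r2:9,r3:-5,r4:4,r5:7
c7: issue ADD r3<-Add1 | r0:Mul2,r1:Mul1,r2:9,r3:Add1,r4:4,r5:7
c8: - | r0:Mul2,r1:Mul1,r2:9,r3:Add1,r4:4,r5:7
c9: CDB Mul2=-35 | r0:-35,r1:Mul1,r2:9,r3:Add1,r4:4,r5:7
c10: CDB Mul1=-15 | r0:-35,r1:-15,r2:9,r3:Add1,r4:4,r5:7
c11: - | r0:-35,r1:-15,r2:9,r3:Add1,r4:4,r5:7
c12: - | r0:-35,r1:-15,r2:9,r3:Add1,r4:4,r5:7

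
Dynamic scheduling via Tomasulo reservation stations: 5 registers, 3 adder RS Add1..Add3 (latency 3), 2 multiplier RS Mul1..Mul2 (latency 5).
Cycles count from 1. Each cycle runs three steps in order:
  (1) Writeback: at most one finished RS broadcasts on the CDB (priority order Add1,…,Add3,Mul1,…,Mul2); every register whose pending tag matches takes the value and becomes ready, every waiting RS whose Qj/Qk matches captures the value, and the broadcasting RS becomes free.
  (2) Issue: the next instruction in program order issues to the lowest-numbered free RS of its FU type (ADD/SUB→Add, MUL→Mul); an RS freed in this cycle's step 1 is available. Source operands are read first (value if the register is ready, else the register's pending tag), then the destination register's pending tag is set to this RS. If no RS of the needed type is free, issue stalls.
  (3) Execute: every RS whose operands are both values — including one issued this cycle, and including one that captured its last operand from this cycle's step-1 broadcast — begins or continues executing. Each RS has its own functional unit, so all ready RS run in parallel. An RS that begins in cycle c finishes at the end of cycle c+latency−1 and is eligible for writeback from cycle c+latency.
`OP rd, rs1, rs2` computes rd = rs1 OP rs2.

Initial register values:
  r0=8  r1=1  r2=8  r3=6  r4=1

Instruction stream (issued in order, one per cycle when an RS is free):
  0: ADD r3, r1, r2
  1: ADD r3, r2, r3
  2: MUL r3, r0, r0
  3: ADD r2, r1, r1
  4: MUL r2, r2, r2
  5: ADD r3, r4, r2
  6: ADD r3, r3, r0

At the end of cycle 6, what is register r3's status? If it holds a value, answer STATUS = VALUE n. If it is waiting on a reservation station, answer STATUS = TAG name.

STATUS = TAG Add3

  c1: issue ADD r3<-Add1  regs: r0:8,r1:1,r2:8,r3:Add1,r4:1
  c2: issue ADD r3<-Add2  regs: r0:8,r1:1,r2:8,r3:Add2,r4:1
  c3: issue MUL r3<-Mul1  regs: r0:8,r1:1,r2:8,r3:Mul1,r4:1
  c4: CDB Add1=9; issue ADD r2<-Add1  regs: r0:8,r1:1,r2:Add1,r3:Mul1,r4:1
  c5: issue MUL r2<-Mul2  regs: r0:8,r1:1,r2:Mul2,r3:Mul1,r4:1
  c6: issue ADD r3<-Add3  regs: r0:8,r1:1,r2:Mul2,r3:Add3,r4:1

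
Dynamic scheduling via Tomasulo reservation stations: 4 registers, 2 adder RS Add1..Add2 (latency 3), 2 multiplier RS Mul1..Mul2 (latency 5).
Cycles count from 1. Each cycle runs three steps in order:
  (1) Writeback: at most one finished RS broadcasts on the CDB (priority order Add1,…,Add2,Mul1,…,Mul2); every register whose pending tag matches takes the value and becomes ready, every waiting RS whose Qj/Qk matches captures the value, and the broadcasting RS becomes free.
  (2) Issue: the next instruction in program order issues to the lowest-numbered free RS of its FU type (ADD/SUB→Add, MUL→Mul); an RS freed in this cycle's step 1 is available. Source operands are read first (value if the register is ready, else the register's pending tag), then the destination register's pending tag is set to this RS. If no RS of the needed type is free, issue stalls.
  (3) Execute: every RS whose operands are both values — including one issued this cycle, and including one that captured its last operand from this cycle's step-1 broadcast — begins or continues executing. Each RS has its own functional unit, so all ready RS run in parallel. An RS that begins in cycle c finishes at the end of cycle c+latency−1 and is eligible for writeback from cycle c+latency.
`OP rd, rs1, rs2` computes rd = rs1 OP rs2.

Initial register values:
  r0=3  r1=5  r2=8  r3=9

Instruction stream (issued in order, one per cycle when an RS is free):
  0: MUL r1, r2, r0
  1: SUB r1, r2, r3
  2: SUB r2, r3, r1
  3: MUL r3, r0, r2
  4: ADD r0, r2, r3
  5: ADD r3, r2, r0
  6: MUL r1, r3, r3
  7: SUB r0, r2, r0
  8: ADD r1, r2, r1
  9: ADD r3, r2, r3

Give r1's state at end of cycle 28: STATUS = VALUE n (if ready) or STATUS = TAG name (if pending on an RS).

cycle 1: issue MUL r1<-Mul1 // r0:3,r1:Mul1,r2:8,r3:9
cycle 2: issue SUB r1<-Add1 // r0:3,r1:Add1,r2:8,r3:9
cycle 3: issue SUB r2<-Add2 // r0:3,r1:Add1,r2:Add2,r3:9
cycle 4: issue MUL r3<-Mul2 // r0:3,r1:Add1,r2:Add2,r3:Mul2
cycle 5: CDB Add1=-1; issue ADD r0<-Add1 // r0:Add1,r1:-1,r2:Add2,r3:Mul2
cycle 6: CDB Mul1=24; stall // r0:Add1,r1:-1,r2:Add2,r3:Mul2
cycle 7: stall // r0:Add1,r1:-1,r2:Add2,r3:Mul2
cycle 8: CDB Add2=10; issue ADD r3<-Add2 // r0:Add1,r1:-1,r2:10,r3:Add2
cycle 9: issue MUL r1<-Mul1 // r0:Add1,r1:Mul1,r2:10,r3:Add2
cycle 10: stall // r0:Add1,r1:Mul1,r2:10,r3:Add2
cycle 11: stall // r0:Add1,r1:Mul1,r2:10,r3:Add2
cycle 12: stall // r0:Add1,r1:Mul1,r2:10,r3:Add2
cycle 13: CDB Mul2=30; stall // r0:Add1,r1:Mul1,r2:10,r3:Add2
cycle 14: stall // r0:Add1,r1:Mul1,r2:10,r3:Add2
cycle 15: stall // r0:Add1,r1:Mul1,r2:10,r3:Add2
cycle 16: CDB Add1=40; issue SUB r0<-Add1 // r0:Add1,r1:Mul1,r2:10,r3:Add2
cycle 17: stall // r0:Add1,r1:Mul1,r2:10,r3:Add2
cycle 18: stall // r0:Add1,r1:Mul1,r2:10,r3:Add2
cycle 19: CDB Add1=-30; issue ADD r1<-Add1 // r0:-30,r1:Add1,r2:10,r3:Add2
cycle 20: CDB Add2=50; issue ADD r3<-Add2 // r0:-30,r1:Add1,r2:10,r3:Add2
cycle 21: - // r0:-30,r1:Add1,r2:10,r3:Add2
cycle 22: - // r0:-30,r1:Add1,r2:10,r3:Add2
cycle 23: CDB Add2=60 // r0:-30,r1:Add1,r2:10,r3:60
cycle 24: - // r0:-30,r1:Add1,r2:10,r3:60
cycle 25: CDB Mul1=2500 // r0:-30,r1:Add1,r2:10,r3:60
cycle 26: - // r0:-30,r1:Add1,r2:10,r3:60
cycle 27: - // r0:-30,r1:Add1,r2:10,r3:60
cycle 28: CDB Add1=2510 // r0:-30,r1:2510,r2:10,r3:60

STATUS = VALUE 2510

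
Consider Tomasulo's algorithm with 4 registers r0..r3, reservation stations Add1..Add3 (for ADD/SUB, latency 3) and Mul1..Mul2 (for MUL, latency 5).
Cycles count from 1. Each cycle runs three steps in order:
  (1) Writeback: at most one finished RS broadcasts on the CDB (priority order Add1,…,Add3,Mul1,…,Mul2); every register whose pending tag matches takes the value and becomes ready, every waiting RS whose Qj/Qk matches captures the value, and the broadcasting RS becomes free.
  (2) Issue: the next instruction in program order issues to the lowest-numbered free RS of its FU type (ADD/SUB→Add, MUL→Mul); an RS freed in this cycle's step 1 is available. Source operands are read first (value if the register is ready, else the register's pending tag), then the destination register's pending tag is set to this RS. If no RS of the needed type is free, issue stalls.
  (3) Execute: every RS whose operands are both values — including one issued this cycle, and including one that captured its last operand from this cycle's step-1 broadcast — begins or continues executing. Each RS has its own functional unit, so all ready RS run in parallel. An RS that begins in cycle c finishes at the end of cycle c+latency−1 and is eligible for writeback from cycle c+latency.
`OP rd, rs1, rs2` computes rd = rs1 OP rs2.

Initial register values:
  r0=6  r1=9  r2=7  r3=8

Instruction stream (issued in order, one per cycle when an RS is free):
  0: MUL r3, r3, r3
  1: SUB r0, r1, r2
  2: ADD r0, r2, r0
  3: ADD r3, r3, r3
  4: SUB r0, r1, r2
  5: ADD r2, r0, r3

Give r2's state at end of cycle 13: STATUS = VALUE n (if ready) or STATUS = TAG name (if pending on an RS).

STATUS = VALUE 130

  c1: issue MUL r3<-Mul1  regs: r0:6,r1:9,r2:7,r3:Mul1
  c2: issue SUB r0<-Add1  regs: r0:Add1,r1:9,r2:7,r3:Mul1
  c3: issue ADD r0<-Add2  regs: r0:Add2,r1:9,r2:7,r3:Mul1
  c4: issue ADD r3<-Add3  regs: r0:Add2,r1:9,r2:7,r3:Add3
  c5: CDB Add1=2; issue SUB r0<-Add1  regs: r0:Add1,r1:9,r2:7,r3:Add3
  c6: CDB Mul1=64; stall  regs: r0:Add1,r1:9,r2:7,r3:Add3
  c7: stall  regs: r0:Add1,r1:9,r2:7,r3:Add3
  c8: CDB Add1=2; issue ADD r2<-Add1  regs: r0:2,r1:9,r2:Add1,r3:Add3
  c9: CDB Add2=9  regs: r0:2,r1:9,r2:Add1,r3:Add3
  c10: CDB Add3=128  regs: r0:2,r1:9,r2:Add1,r3:128
  c11: -  regs: r0:2,r1:9,r2:Add1,r3:128
  c12: -  regs: r0:2,r1:9,r2:Add1,r3:128
  c13: CDB Add1=130  regs: r0:2,r1:9,r2:130,r3:128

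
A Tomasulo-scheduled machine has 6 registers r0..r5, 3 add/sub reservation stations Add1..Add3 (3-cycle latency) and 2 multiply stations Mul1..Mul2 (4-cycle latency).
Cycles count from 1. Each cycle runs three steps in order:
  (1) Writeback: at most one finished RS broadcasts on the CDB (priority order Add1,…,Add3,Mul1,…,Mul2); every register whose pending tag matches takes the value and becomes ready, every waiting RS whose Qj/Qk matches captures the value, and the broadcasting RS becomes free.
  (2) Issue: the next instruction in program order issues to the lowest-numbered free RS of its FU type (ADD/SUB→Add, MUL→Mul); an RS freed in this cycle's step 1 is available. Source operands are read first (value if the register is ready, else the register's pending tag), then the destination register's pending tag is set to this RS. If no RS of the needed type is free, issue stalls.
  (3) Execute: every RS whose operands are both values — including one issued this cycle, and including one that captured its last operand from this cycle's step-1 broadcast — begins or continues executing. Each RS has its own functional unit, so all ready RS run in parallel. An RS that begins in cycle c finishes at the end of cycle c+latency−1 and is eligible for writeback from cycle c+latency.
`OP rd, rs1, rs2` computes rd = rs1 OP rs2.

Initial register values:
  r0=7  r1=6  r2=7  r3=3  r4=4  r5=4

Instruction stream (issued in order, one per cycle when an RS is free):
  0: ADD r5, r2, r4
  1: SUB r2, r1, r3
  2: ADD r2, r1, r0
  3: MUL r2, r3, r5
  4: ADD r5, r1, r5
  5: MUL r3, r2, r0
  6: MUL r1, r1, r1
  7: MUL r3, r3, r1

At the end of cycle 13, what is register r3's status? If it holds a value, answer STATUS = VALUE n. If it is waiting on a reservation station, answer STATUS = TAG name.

c1: issue ADD r5<-Add1 | r0:7,r1:6,r2:7,r3:3,r4:4,r5:Add1
c2: issue SUB r2<-Add2 | r0:7,r1:6,r2:Add2,r3:3,r4:4,r5:Add1
c3: issue ADD r2<-Add3 | r0:7,r1:6,r2:Add3,r3:3,r4:4,r5:Add1
c4: CDB Add1=11; issue MUL r2<-Mul1 | r0:7,r1:6,r2:Mul1,r3:3,r4:4,r5:11
c5: CDB Add2=3; issue ADD r5<-Add1 | r0:7,r1:6,r2:Mul1,r3:3,r4:4,r5:Add1
c6: CDB Add3=13; issue MUL r3<-Mul2 | r0:7,r1:6,r2:Mul1,r3:Mul2,r4:4,r5:Add1
c7: stall | r0:7,r1:6,r2:Mul1,r3:Mul2,r4:4,r5:Add1
c8: CDB Add1=17; stall | r0:7,r1:6,r2:Mul1,r3:Mul2,r4:4,r5:17
c9: CDB Mul1=33; issue MUL r1<-Mul1 | r0:7,r1:Mul1,r2:33,r3:Mul2,r4:4,r5:17
c10: stall | r0:7,r1:Mul1,r2:33,r3:Mul2,r4:4,r5:17
c11: stall | r0:7,r1:Mul1,r2:33,r3:Mul2,r4:4,r5:17
c12: stall | r0:7,r1:Mul1,r2:33,r3:Mul2,r4:4,r5:17
c13: CDB Mul1=36; issue MUL r3<-Mul1 | r0:7,r1:36,r2:33,r3:Mul1,r4:4,r5:17

STATUS = TAG Mul1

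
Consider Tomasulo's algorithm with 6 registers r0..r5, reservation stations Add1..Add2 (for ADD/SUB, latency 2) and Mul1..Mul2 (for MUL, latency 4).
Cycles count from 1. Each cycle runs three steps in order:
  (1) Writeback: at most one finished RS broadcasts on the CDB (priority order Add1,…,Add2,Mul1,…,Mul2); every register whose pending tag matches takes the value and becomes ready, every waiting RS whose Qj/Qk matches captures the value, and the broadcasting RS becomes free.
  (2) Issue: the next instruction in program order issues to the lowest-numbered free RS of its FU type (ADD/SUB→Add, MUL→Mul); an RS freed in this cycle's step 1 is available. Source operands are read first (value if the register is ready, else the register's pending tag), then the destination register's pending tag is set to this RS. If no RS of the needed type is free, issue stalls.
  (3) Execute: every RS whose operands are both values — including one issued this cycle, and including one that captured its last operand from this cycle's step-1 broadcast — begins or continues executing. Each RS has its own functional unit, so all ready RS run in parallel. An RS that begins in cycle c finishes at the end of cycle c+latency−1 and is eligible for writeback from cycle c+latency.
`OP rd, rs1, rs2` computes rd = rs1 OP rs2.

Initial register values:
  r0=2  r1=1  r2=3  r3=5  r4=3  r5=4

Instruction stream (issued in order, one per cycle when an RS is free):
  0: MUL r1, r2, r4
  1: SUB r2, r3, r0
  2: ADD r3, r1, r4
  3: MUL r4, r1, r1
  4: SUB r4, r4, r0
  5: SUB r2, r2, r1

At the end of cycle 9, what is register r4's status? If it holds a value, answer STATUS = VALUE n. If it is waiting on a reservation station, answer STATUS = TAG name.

STATUS = TAG Add1

  c1: issue MUL r1<-Mul1  regs: r0:2,r1:Mul1,r2:3,r3:5,r4:3,r5:4
  c2: issue SUB r2<-Add1  regs: r0:2,r1:Mul1,r2:Add1,r3:5,r4:3,r5:4
  c3: issue ADD r3<-Add2  regs: r0:2,r1:Mul1,r2:Add1,r3:Add2,r4:3,r5:4
  c4: CDB Add1=3; issue MUL r4<-Mul2  regs: r0:2,r1:Mul1,r2:3,r3:Add2,r4:Mul2,r5:4
  c5: CDB Mul1=9; issue SUB r4<-Add1  regs: r0:2,r1:9,r2:3,r3:Add2,r4:Add1,r5:4
  c6: stall  regs: r0:2,r1:9,r2:3,r3:Add2,r4:Add1,r5:4
  c7: CDB Add2=12; issue SUB r2<-Add2  regs: r0:2,r1:9,r2:Add2,r3:12,r4:Add1,r5:4
  c8: -  regs: r0:2,r1:9,r2:Add2,r3:12,r4:Add1,r5:4
  c9: CDB Add2=-6  regs: r0:2,r1:9,r2:-6,r3:12,r4:Add1,r5:4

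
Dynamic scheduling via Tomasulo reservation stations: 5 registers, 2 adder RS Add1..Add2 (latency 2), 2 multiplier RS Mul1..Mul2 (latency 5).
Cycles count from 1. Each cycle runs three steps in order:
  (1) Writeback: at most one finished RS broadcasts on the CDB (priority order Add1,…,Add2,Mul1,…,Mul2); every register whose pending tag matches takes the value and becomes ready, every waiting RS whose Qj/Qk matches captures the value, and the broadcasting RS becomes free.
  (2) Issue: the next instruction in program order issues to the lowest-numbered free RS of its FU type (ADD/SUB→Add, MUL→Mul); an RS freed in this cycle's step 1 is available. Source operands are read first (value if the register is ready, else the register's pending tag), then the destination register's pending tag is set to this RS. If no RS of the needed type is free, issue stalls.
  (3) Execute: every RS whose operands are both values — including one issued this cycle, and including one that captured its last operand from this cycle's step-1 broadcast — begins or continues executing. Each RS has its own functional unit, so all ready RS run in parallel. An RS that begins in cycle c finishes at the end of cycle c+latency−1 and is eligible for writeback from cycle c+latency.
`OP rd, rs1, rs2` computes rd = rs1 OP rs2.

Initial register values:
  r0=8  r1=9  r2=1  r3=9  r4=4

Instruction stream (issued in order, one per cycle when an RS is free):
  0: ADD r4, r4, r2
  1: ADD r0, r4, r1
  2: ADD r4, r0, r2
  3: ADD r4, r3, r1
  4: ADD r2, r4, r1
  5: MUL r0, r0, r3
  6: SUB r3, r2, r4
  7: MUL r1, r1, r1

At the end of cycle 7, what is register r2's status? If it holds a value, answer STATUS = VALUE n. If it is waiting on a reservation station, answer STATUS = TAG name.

  c1: issue ADD r4<-Add1  regs: r0:8,r1:9,r2:1,r3:9,r4:Add1
  c2: issue ADD r0<-Add2  regs: r0:Add2,r1:9,r2:1,r3:9,r4:Add1
  c3: CDB Add1=5; issue ADD r4<-Add1  regs: r0:Add2,r1:9,r2:1,r3:9,r4:Add1
  c4: stall  regs: r0:Add2,r1:9,r2:1,r3:9,r4:Add1
  c5: CDB Add2=14; issue ADD r4<-Add2  regs: r0:14,r1:9,r2:1,r3:9,r4:Add2
  c6: stall  regs: r0:14,r1:9,r2:1,r3:9,r4:Add2
  c7: CDB Add1=15; issue ADD r2<-Add1  regs: r0:14,r1:9,r2:Add1,r3:9,r4:Add2

STATUS = TAG Add1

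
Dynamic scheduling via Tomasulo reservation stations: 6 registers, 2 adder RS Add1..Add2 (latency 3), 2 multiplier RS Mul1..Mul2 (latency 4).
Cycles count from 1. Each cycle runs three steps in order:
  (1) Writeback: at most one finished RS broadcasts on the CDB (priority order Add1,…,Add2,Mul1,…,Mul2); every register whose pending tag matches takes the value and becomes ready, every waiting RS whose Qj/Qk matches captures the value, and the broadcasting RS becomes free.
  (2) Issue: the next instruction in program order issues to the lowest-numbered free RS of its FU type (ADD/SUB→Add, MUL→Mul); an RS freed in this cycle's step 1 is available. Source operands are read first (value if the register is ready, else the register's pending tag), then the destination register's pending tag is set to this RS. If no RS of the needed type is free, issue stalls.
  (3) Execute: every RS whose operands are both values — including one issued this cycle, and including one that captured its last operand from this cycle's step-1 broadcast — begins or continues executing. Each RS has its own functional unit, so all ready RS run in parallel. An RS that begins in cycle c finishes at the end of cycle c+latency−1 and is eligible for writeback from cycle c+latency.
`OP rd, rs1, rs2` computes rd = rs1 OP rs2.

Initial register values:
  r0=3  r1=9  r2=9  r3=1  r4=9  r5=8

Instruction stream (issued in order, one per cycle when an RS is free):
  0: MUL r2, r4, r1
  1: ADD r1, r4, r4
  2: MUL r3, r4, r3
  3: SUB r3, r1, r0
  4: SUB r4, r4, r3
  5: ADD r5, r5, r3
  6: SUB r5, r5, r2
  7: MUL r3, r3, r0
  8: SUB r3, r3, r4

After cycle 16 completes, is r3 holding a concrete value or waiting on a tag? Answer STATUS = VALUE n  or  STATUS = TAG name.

c1: issue MUL r2<-Mul1 | r0:3,r1:9,r2:Mul1,r3:1,r4:9,r5:8
c2: issue ADD r1<-Add1 | r0:3,r1:Add1,r2:Mul1,r3:1,r4:9,r5:8
c3: issue MUL r3<-Mul2 | r0:3,r1:Add1,r2:Mul1,r3:Mul2,r4:9,r5:8
c4: issue SUB r3<-Add2 | r0:3,r1:Add1,r2:Mul1,r3:Add2,r4:9,r5:8
c5: CDB Add1=18; issue SUB r4<-Add1 | r0:3,r1:18,r2:Mul1,r3:Add2,r4:Add1,r5:8
c6: CDB Mul1=81; stall | r0:3,r1:18,r2:81,r3:Add2,r4:Add1,r5:8
c7: CDB Mul2=9; stall | r0:3,r1:18,r2:81,r3:Add2,r4:Add1,r5:8
c8: CDB Add2=15; issue ADD r5<-Add2 | r0:3,r1:18,r2:81,r3:15,r4:Add1,r5:Add2
c9: stall | r0:3,r1:18,r2:81,r3:15,r4:Add1,r5:Add2
c10: stall | r0:3,r1:18,r2:81,r3:15,r4:Add1,r5:Add2
c11: CDB Add1=-6; issue SUB r5<-Add1 | r0:3,r1:18,r2:81,r3:15,r4:-6,r5:Add1
c12: CDB Add2=23; issue MUL r3<-Mul1 | r0:3,r1:18,r2:81,r3:Mul1,r4:-6,r5:Add1
c13: issue SUB r3<-Add2 | r0:3,r1:18,r2:81,r3:Add2,r4:-6,r5:Add1
c14: - | r0:3,r1:18,r2:81,r3:Add2,r4:-6,r5:Add1
c15: CDB Add1=-58 | r0:3,r1:18,r2:81,r3:Add2,r4:-6,r5:-58
c16: CDB Mul1=45 | r0:3,r1:18,r2:81,r3:Add2,r4:-6,r5:-58

STATUS = TAG Add2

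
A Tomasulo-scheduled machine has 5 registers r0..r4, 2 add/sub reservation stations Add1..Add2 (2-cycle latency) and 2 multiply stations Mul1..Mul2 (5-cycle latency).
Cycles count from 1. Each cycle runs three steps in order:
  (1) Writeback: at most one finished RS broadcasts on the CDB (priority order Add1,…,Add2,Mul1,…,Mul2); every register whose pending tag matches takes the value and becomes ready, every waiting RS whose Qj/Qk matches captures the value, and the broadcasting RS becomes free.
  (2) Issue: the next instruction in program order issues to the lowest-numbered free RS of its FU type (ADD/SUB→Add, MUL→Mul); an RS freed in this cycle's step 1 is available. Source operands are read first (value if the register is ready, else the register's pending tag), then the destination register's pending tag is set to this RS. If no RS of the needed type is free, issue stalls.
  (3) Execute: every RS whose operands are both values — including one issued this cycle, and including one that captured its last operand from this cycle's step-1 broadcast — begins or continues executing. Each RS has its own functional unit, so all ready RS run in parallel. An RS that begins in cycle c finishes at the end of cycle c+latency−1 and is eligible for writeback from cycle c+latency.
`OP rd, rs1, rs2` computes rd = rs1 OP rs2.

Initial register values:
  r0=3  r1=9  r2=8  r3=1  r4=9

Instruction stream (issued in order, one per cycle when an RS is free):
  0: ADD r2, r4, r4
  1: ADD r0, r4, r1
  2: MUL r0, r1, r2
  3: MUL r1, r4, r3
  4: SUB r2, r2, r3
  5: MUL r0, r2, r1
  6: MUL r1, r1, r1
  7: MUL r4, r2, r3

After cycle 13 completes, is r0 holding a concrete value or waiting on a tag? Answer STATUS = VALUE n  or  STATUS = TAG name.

STATUS = TAG Mul1

c1: issue ADD r2<-Add1 | r0:3,r1:9,r2:Add1,r3:1,r4:9
c2: issue ADD r0<-Add2 | r0:Add2,r1:9,r2:Add1,r3:1,r4:9
c3: CDB Add1=18; issue MUL r0<-Mul1 | r0:Mul1,r1:9,r2:18,r3:1,r4:9
c4: CDB Add2=18; issue MUL r1<-Mul2 | r0:Mul1,r1:Mul2,r2:18,r3:1,r4:9
c5: issue SUB r2<-Add1 | r0:Mul1,r1:Mul2,r2:Add1,r3:1,r4:9
c6: stall | r0:Mul1,r1:Mul2,r2:Add1,r3:1,r4:9
c7: CDB Add1=17; stall | r0:Mul1,r1:Mul2,r2:17,r3:1,r4:9
c8: CDB Mul1=162; issue MUL r0<-Mul1 | r0:Mul1,r1:Mul2,r2:17,r3:1,r4:9
c9: CDB Mul2=9; issue MUL r1<-Mul2 | r0:Mul1,r1:Mul2,r2:17,r3:1,r4:9
c10: stall | r0:Mul1,r1:Mul2,r2:17,r3:1,r4:9
c11: stall | r0:Mul1,r1:Mul2,r2:17,r3:1,r4:9
c12: stall | r0:Mul1,r1:Mul2,r2:17,r3:1,r4:9
c13: stall | r0:Mul1,r1:Mul2,r2:17,r3:1,r4:9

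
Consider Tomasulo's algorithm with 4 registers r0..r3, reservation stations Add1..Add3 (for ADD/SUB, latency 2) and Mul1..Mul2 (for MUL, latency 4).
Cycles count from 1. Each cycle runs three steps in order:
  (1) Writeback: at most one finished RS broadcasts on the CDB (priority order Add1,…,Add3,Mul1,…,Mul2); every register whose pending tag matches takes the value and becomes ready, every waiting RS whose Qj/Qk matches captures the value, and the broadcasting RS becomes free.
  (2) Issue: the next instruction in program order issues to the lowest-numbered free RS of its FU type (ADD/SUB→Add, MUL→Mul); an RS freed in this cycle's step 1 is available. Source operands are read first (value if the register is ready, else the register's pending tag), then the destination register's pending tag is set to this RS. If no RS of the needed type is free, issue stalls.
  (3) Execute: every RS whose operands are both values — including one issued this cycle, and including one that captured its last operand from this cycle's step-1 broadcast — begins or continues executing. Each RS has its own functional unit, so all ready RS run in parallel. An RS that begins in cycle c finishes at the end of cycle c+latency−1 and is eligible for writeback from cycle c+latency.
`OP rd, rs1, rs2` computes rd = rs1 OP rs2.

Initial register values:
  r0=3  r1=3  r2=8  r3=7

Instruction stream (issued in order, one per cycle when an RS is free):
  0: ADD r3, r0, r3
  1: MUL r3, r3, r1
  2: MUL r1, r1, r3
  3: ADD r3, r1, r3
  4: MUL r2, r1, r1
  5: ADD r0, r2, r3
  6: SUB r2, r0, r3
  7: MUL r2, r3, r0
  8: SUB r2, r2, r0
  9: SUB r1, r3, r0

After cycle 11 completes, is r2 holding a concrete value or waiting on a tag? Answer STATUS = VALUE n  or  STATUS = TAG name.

STATUS = TAG Mul2

  c1: issue ADD r3<-Add1  regs: r0:3,r1:3,r2:8,r3:Add1
  c2: issue MUL r3<-Mul1  regs: r0:3,r1:3,r2:8,r3:Mul1
  c3: CDB Add1=10; issue MUL r1<-Mul2  regs: r0:3,r1:Mul2,r2:8,r3:Mul1
  c4: issue ADD r3<-Add1  regs: r0:3,r1:Mul2,r2:8,r3:Add1
  c5: stall  regs: r0:3,r1:Mul2,r2:8,r3:Add1
  c6: stall  regs: r0:3,r1:Mul2,r2:8,r3:Add1
  c7: CDB Mul1=30; issue MUL r2<-Mul1  regs: r0:3,r1:Mul2,r2:Mul1,r3:Add1
  c8: issue ADD r0<-Add2  regs: r0:Add2,r1:Mul2,r2:Mul1,r3:Add1
  c9: issue SUB r2<-Add3  regs: r0:Add2,r1:Mul2,r2:Add3,r3:Add1
  c10: stall  regs: r0:Add2,r1:Mul2,r2:Add3,r3:Add1
  c11: CDB Mul2=90; issue MUL r2<-Mul2  regs: r0:Add2,r1:90,r2:Mul2,r3:Add1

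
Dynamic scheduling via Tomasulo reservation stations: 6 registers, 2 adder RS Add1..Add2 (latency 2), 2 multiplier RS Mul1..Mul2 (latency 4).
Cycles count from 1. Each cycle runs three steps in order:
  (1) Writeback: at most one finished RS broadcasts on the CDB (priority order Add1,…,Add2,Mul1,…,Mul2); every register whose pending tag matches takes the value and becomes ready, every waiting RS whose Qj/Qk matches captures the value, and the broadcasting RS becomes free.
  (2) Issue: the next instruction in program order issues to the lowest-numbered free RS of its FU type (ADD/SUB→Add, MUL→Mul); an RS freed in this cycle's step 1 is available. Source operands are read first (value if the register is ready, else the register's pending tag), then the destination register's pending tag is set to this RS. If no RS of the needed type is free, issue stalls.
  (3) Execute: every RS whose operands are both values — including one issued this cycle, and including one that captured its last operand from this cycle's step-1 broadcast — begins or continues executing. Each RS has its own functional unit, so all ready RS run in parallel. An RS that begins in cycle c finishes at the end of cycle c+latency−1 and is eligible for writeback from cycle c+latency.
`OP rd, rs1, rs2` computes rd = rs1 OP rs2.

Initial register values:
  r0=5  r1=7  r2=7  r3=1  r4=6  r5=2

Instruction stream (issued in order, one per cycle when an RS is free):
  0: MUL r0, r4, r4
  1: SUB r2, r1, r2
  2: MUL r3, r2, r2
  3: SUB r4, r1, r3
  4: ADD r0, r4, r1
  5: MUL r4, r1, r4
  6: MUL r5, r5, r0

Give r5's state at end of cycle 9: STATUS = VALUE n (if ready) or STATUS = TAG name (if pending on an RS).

cycle 1: issue MUL r0<-Mul1 // r0:Mul1,r1:7,r2:7,r3:1,r4:6,r5:2
cycle 2: issue SUB r2<-Add1 // r0:Mul1,r1:7,r2:Add1,r3:1,r4:6,r5:2
cycle 3: issue MUL r3<-Mul2 // r0:Mul1,r1:7,r2:Add1,r3:Mul2,r4:6,r5:2
cycle 4: CDB Add1=0; issue SUB r4<-Add1 // r0:Mul1,r1:7,r2:0,r3:Mul2,r4:Add1,r5:2
cycle 5: CDB Mul1=36; issue ADD r0<-Add2 // r0:Add2,r1:7,r2:0,r3:Mul2,r4:Add1,r5:2
cycle 6: issue MUL r4<-Mul1 // r0:Add2,r1:7,r2:0,r3:Mul2,r4:Mul1,r5:2
cycle 7: stall // r0:Add2,r1:7,r2:0,r3:Mul2,r4:Mul1,r5:2
cycle 8: CDB Mul2=0; issue MUL r5<-Mul2 // r0:Add2,r1:7,r2:0,r3:0,r4:Mul1,r5:Mul2
cycle 9: - // r0:Add2,r1:7,r2:0,r3:0,r4:Mul1,r5:Mul2

STATUS = TAG Mul2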